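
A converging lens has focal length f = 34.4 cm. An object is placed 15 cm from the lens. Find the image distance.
1/di = 1/f − 1/do → di = -26.6 cm (virtual image)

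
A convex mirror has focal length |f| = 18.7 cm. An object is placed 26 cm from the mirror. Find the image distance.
f = −18.7 cm (convex); 1/di = 1/f − 1/do → di = -10.88 cm (virtual image, behind mirror)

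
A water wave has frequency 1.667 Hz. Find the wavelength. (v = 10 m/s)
λ = v/f = 5.999 m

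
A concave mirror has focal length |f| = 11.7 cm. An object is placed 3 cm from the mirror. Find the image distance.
f = +11.7 cm (concave); 1/di = 1/f − 1/do → di = -4.034 cm (virtual image, behind mirror)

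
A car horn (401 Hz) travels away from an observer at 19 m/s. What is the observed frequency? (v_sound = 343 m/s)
f_obs = f·v/(v + v_s) = 380 Hz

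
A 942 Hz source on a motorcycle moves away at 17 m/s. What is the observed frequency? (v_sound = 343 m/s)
f_obs = f·v/(v + v_s) = 897.5 Hz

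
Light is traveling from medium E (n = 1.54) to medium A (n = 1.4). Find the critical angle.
θc = arcsin(n₂/n₁) = 65.38°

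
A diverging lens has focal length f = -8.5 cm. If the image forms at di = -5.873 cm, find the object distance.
1/do = 1/f − 1/di → do = 19 cm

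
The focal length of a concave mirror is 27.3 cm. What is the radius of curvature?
R = 2|f| = 54.6 cm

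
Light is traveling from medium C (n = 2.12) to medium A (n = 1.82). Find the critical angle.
θc = arcsin(n₂/n₁) = 59.15°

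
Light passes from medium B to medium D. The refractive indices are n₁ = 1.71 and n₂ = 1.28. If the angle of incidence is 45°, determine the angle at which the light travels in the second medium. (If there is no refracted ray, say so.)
sin θ₂ = (n₁/n₂)·sin θ₁ = 0.9447 → θ₂ = 70.85°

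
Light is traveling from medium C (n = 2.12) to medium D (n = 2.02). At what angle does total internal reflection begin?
θc = arcsin(n₂/n₁) = 72.33°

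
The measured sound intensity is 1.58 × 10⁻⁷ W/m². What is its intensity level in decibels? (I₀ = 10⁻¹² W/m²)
β = 10·log₁₀(I/I₀) = 51.99 dB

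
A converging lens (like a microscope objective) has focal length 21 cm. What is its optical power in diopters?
P = 1/f = 4.762 D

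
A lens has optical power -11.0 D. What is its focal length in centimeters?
f = 1/P = -9.091 cm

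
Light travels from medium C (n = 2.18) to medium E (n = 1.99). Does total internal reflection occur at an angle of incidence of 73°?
θc = arcsin(n₂/n₁) = 65.9°; 73° > θc, so yes — total internal reflection.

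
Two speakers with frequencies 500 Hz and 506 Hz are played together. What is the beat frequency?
6 Hz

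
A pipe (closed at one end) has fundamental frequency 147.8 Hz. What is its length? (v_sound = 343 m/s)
L = v/(4f₁) = 0.5802 m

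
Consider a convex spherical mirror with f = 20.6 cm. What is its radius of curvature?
R = 2|f| = 41.2 cm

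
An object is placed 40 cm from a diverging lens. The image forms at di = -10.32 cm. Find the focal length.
1/f = 1/do + 1/di → f = -13.91 cm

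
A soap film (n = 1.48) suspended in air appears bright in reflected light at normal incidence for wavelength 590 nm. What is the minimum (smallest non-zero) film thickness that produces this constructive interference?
2nt = (m − ½)λ with m = 1 → t = (m − ½)λ/(2n) = 99.66 nm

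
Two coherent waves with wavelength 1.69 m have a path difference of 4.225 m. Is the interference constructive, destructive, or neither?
destructive — path difference = 2.5λ, an odd multiple of λ/2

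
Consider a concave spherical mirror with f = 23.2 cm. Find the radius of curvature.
R = 2|f| = 46.4 cm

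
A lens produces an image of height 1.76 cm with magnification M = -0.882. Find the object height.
ho = |hi|/|M| = 1.995 cm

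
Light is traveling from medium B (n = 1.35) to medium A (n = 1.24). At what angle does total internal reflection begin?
θc = arcsin(n₂/n₁) = 66.71°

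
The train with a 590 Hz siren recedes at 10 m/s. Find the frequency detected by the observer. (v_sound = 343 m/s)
f_obs = f·v/(v + v_s) = 573.3 Hz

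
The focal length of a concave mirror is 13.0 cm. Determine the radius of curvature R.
R = 2|f| = 26 cm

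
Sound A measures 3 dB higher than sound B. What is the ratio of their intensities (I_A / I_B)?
I_A/I_B = 10^(Δβ/10) = 1.995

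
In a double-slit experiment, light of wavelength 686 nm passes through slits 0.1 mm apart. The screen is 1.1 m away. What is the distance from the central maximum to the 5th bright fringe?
y = mλL/d = 37.73 mm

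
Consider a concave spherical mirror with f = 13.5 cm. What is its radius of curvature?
R = 2|f| = 27 cm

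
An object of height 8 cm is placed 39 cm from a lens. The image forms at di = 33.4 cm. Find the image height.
hi = (-di/do) × ho = -6.851 cm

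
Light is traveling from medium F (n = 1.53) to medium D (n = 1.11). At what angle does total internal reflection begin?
θc = arcsin(n₂/n₁) = 46.51°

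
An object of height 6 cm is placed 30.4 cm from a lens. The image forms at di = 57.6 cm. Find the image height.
hi = (-di/do) × ho = -11.37 cm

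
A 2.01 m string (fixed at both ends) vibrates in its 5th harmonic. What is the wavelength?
λₙ = 2L/n = 0.804 m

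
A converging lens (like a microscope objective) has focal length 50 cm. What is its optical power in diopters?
P = 1/f = 2 D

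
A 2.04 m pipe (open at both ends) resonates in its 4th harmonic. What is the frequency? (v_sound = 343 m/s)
fₙ = nv/(2L) = 336.3 Hz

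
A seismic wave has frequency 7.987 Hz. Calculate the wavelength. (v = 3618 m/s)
λ = v/f = 453 m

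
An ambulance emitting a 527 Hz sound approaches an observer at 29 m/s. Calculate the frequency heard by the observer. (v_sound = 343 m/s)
f_obs = f·v/(v − v_s) = 575.7 Hz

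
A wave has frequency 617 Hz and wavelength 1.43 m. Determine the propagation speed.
v = fλ = 882.3 m/s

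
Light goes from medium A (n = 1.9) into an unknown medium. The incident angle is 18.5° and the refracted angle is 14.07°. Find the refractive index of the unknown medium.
n₂ = n₁·sin θ₁ / sin θ₂ = 2.48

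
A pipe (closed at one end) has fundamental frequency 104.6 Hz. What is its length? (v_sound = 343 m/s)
L = v/(4f₁) = 0.8198 m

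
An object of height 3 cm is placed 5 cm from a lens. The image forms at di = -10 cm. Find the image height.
hi = (-di/do) × ho = 6 cm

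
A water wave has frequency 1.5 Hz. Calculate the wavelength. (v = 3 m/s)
λ = v/f = 2 m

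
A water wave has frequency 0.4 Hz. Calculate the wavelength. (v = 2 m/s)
λ = v/f = 5 m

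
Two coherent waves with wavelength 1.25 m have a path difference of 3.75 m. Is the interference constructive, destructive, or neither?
constructive — path difference = 3λ, a whole number of wavelengths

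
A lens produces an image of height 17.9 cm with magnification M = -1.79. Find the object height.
ho = |hi|/|M| = 10 cm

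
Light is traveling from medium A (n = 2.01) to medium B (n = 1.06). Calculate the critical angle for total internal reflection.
θc = arcsin(n₂/n₁) = 31.83°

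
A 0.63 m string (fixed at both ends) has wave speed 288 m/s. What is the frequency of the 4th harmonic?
fₙ = nv/(2L) = 914.3 Hz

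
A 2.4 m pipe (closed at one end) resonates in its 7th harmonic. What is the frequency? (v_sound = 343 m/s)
fₙ = nv/(4L) = 250.1 Hz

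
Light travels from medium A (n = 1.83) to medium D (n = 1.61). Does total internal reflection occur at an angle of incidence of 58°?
θc = arcsin(n₂/n₁) = 61.62°; 58° < θc, so no — the ray refracts.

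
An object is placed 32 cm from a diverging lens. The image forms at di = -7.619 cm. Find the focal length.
1/f = 1/do + 1/di → f = -10 cm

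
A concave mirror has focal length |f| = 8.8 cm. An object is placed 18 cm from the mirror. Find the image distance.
f = +8.8 cm (concave); 1/di = 1/f − 1/do → di = 17.22 cm (real image, in front of mirror)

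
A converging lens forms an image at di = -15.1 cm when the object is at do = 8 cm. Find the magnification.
M = −di/do = 1.887 (upright image)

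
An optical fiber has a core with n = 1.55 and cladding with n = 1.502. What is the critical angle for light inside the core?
θc = arcsin(n_cladding/n_core) = 75.7°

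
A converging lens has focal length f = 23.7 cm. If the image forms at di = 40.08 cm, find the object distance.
1/do = 1/f − 1/di → do = 57.99 cm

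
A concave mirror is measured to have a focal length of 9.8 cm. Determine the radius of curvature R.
R = 2|f| = 19.6 cm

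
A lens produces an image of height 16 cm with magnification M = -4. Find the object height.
ho = |hi|/|M| = 4 cm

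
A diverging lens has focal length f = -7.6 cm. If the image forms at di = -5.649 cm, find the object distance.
1/do = 1/f − 1/di → do = 22.01 cm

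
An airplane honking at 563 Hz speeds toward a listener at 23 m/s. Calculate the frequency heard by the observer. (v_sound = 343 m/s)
f_obs = f·v/(v − v_s) = 603.5 Hz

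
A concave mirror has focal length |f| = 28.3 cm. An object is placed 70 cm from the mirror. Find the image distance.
f = +28.3 cm (concave); 1/di = 1/f − 1/do → di = 47.51 cm (real image, in front of mirror)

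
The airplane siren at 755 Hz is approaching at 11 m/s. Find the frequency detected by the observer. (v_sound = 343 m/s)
f_obs = f·v/(v − v_s) = 780 Hz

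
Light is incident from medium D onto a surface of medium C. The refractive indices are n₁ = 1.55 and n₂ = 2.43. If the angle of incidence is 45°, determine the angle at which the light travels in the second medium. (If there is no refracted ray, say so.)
sin θ₂ = (n₁/n₂)·sin θ₁ = 0.451 → θ₂ = 26.81°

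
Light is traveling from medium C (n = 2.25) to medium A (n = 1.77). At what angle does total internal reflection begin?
θc = arcsin(n₂/n₁) = 51.88°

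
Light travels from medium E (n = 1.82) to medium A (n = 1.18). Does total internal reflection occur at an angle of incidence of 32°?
θc = arcsin(n₂/n₁) = 40.42°; 32° < θc, so no — the ray refracts.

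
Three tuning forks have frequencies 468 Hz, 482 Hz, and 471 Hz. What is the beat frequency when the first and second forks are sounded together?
14 Hz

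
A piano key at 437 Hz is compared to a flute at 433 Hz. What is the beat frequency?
4 Hz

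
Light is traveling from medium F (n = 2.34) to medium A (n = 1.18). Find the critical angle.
θc = arcsin(n₂/n₁) = 30.28°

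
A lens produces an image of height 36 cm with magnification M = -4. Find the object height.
ho = |hi|/|M| = 9 cm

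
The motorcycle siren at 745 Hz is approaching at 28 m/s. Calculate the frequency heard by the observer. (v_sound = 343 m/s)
f_obs = f·v/(v − v_s) = 811.2 Hz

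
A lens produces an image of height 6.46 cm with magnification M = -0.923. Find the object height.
ho = |hi|/|M| = 6.999 cm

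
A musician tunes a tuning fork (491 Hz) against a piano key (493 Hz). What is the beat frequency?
2 Hz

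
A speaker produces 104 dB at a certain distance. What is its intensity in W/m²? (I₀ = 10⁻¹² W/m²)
I = I₀·10^(β/10) = 2.51 × 10⁻² W/m²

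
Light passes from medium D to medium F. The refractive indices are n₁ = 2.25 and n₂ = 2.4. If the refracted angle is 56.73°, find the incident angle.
sin θ₁ = (n₂/n₁)·sin θ₂ → θ₁ = 63.1°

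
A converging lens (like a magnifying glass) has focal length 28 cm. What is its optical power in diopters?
P = 1/f = 3.571 D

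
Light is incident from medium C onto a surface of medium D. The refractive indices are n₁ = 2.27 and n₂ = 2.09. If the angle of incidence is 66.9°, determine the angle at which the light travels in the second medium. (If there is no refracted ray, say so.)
sin θ₂ = (n₁/n₂)·sin θ₁ = 0.999 → θ₂ = 87.49°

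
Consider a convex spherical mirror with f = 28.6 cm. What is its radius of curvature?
R = 2|f| = 57.2 cm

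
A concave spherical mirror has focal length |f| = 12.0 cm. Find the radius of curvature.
R = 2|f| = 24 cm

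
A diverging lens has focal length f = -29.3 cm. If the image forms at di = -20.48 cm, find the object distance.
1/do = 1/f − 1/di → do = 68.03 cm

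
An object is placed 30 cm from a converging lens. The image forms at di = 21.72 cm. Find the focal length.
1/f = 1/do + 1/di → f = 12.6 cm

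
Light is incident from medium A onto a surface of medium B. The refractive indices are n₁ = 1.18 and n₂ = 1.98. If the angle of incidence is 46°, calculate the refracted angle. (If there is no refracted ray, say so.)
sin θ₂ = (n₁/n₂)·sin θ₁ = 0.4287 → θ₂ = 25.38°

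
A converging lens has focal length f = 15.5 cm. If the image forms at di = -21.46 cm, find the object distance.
1/do = 1/f − 1/di → do = 9 cm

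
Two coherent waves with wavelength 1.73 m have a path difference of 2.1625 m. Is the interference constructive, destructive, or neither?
neither (partial) — path difference = 1.25λ, neither a whole number of wavelengths nor an odd multiple of λ/2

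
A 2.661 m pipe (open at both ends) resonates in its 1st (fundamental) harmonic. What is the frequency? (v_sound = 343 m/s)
fₙ = nv/(2L) = 64.45 Hz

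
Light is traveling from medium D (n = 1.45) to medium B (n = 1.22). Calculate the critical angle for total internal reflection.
θc = arcsin(n₂/n₁) = 57.29°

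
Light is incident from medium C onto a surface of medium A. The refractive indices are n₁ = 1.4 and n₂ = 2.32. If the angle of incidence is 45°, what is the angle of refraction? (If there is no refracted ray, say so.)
sin θ₂ = (n₁/n₂)·sin θ₁ = 0.4267 → θ₂ = 25.26°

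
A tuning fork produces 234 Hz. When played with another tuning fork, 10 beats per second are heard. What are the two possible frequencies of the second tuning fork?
f₂ = 234 ± 10 Hz → 244 Hz or 224 Hz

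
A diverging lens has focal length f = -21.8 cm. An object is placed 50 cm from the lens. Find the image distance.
1/di = 1/f − 1/do → di = -15.18 cm (virtual image)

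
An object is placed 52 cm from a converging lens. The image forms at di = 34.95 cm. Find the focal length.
1/f = 1/do + 1/di → f = 20.9 cm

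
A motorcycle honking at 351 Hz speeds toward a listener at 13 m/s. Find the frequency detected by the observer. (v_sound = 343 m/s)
f_obs = f·v/(v − v_s) = 364.8 Hz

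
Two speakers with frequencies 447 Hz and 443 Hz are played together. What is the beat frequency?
4 Hz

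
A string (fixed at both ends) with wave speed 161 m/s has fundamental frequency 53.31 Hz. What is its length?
L = v/(2f₁) = 1.51 m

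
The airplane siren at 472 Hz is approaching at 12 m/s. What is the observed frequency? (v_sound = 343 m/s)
f_obs = f·v/(v − v_s) = 489.1 Hz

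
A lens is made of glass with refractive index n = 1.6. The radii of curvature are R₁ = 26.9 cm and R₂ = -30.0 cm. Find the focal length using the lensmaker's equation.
1/f = (n − 1)(1/R₁ − 1/R₂) → f = 23.64 cm (converging lens)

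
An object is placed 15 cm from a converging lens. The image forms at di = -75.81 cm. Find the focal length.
1/f = 1/do + 1/di → f = 18.7 cm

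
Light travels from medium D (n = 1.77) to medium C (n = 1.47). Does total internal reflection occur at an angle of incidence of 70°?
θc = arcsin(n₂/n₁) = 56.15°; 70° > θc, so yes — total internal reflection.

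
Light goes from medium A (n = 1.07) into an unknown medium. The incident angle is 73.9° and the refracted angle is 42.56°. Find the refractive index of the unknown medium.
n₂ = n₁·sin θ₁ / sin θ₂ = 1.52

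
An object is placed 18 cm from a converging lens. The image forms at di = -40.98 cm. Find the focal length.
1/f = 1/do + 1/di → f = 32.1 cm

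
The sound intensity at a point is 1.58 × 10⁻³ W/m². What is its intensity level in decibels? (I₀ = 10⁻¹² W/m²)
β = 10·log₁₀(I/I₀) = 91.99 dB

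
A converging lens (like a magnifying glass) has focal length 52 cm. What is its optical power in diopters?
P = 1/f = 1.923 D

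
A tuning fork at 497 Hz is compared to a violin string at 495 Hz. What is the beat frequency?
2 Hz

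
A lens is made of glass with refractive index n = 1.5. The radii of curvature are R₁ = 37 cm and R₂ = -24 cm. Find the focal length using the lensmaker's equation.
1/f = (n − 1)(1/R₁ − 1/R₂) → f = 29.11 cm (converging lens)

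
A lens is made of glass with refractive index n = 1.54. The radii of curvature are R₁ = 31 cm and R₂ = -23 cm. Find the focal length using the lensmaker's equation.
1/f = (n − 1)(1/R₁ − 1/R₂) → f = 24.45 cm (converging lens)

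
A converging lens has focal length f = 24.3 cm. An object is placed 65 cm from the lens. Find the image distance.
1/di = 1/f − 1/do → di = 38.81 cm (real image)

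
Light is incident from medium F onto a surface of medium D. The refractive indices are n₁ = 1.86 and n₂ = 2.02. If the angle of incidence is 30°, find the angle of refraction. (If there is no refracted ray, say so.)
sin θ₂ = (n₁/n₂)·sin θ₁ = 0.4604 → θ₂ = 27.41°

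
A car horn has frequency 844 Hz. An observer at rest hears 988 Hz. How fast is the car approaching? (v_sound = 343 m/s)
v_s = v·(1 − f/f_obs) = 49.99 m/s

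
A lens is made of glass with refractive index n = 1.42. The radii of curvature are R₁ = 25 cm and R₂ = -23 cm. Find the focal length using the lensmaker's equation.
1/f = (n − 1)(1/R₁ − 1/R₂) → f = 28.52 cm (converging lens)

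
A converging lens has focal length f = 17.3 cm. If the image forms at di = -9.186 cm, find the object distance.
1/do = 1/f − 1/di → do = 6 cm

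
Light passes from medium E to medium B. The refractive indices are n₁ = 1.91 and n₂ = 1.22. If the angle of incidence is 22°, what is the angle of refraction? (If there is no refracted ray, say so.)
sin θ₂ = (n₁/n₂)·sin θ₁ = 0.5865 → θ₂ = 35.91°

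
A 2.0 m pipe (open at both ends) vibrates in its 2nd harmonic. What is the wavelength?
λₙ = 2L/n = 2 m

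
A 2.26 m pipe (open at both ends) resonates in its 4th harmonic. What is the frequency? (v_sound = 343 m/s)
fₙ = nv/(2L) = 303.5 Hz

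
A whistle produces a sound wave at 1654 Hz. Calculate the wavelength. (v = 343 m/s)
λ = v/f = 0.2074 m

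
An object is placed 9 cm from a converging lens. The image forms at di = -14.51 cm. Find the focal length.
1/f = 1/do + 1/di → f = 23.7 cm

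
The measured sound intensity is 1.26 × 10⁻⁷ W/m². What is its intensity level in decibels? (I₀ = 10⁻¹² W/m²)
β = 10·log₁₀(I/I₀) = 51 dB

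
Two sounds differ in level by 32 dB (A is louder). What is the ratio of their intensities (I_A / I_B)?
I_A/I_B = 10^(Δβ/10) = 1585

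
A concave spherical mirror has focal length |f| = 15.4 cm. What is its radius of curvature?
R = 2|f| = 30.8 cm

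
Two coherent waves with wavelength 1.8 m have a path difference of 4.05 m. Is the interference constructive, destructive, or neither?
neither (partial) — path difference = 2.25λ, neither a whole number of wavelengths nor an odd multiple of λ/2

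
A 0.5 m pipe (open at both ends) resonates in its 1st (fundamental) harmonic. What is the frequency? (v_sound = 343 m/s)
fₙ = nv/(2L) = 343 Hz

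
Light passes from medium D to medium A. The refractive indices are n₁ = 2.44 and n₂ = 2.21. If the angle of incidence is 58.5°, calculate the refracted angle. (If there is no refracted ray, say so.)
sin θ₂ = (n₁/n₂)·sin θ₁ = 0.9414 → θ₂ = 70.28°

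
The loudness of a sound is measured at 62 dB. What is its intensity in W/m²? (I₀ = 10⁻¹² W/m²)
I = I₀·10^(β/10) = 1.58 × 10⁻⁶ W/m²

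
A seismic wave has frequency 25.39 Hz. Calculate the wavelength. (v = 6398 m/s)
λ = v/f = 252 m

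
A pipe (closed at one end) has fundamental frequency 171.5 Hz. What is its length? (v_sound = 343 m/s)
L = v/(4f₁) = 0.5 m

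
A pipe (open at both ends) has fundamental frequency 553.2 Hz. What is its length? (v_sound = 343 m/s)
L = v/(2f₁) = 0.31 m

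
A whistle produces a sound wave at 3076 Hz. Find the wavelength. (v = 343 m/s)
λ = v/f = 0.1115 m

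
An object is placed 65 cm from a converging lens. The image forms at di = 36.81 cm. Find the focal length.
1/f = 1/do + 1/di → f = 23.5 cm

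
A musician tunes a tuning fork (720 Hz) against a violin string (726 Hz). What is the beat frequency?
6 Hz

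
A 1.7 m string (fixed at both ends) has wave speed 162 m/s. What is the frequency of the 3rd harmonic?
fₙ = nv/(2L) = 142.9 Hz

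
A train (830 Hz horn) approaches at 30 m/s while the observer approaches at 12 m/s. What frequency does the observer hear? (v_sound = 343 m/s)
f_obs = f·(v + v_o)/(v − v_s) = 941.4 Hz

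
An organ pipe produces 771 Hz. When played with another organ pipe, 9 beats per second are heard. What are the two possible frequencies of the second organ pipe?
f₂ = 771 ± 9 Hz → 780 Hz or 762 Hz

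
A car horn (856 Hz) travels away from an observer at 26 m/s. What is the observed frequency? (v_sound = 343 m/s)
f_obs = f·v/(v + v_s) = 795.7 Hz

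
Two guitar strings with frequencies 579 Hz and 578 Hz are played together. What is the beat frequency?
1 Hz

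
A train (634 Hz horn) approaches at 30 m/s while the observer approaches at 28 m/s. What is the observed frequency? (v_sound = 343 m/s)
f_obs = f·(v + v_o)/(v − v_s) = 751.5 Hz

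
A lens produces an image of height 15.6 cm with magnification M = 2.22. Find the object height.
ho = |hi|/|M| = 7.027 cm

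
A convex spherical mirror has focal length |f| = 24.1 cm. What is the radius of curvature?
R = 2|f| = 48.2 cm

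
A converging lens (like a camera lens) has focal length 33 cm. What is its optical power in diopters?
P = 1/f = 3.03 D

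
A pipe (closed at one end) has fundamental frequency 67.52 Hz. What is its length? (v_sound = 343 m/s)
L = v/(4f₁) = 1.27 m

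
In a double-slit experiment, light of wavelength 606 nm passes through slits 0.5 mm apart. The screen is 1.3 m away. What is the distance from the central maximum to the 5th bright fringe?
y = mλL/d = 7.878 mm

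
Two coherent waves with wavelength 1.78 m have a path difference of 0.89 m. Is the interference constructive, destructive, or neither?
destructive — path difference = 0.5λ, an odd multiple of λ/2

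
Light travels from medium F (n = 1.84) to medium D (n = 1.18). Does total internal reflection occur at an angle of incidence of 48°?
θc = arcsin(n₂/n₁) = 39.89°; 48° > θc, so yes — total internal reflection.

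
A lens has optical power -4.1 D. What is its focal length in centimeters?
f = 1/P = -24.39 cm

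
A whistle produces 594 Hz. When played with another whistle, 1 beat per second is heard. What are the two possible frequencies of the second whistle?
f₂ = 594 ± 1 Hz → 595 Hz or 593 Hz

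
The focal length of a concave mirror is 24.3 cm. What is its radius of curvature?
R = 2|f| = 48.6 cm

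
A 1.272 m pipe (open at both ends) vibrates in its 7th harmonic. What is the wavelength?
λₙ = 2L/n = 0.3634 m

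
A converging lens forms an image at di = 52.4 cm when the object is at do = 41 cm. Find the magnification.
M = −di/do = -1.278 (inverted image)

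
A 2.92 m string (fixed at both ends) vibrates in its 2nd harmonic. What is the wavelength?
λₙ = 2L/n = 2.92 m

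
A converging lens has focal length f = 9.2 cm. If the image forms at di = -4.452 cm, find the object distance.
1/do = 1/f − 1/di → do = 3 cm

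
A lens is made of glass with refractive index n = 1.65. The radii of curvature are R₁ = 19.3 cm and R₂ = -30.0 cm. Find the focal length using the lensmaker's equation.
1/f = (n − 1)(1/R₁ − 1/R₂) → f = 18.07 cm (converging lens)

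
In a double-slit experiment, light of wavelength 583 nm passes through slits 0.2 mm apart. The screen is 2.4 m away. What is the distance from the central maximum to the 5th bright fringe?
y = mλL/d = 34.98 mm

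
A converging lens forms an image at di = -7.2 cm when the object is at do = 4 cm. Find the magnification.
M = −di/do = 1.8 (upright image)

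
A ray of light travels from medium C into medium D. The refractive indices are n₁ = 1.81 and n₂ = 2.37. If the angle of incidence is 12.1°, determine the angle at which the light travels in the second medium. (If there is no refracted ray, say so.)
sin θ₂ = (n₁/n₂)·sin θ₁ = 0.1601 → θ₂ = 9.212°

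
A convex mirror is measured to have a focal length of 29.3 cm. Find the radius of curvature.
R = 2|f| = 58.6 cm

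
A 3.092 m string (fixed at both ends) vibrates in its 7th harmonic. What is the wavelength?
λₙ = 2L/n = 0.8834 m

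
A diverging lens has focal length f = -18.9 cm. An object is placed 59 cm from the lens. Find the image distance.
1/di = 1/f − 1/do → di = -14.31 cm (virtual image)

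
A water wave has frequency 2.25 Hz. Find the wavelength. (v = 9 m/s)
λ = v/f = 4 m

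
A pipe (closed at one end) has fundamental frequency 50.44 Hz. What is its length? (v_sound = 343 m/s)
L = v/(4f₁) = 1.7 m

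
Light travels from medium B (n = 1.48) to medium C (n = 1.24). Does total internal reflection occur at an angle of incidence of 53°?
θc = arcsin(n₂/n₁) = 56.91°; 53° < θc, so no — the ray refracts.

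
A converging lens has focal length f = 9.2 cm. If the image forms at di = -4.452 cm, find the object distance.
1/do = 1/f − 1/di → do = 3 cm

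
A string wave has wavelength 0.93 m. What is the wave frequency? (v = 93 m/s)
f = v/λ = 100 Hz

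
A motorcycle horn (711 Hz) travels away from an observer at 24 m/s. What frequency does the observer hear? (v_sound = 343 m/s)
f_obs = f·v/(v + v_s) = 664.5 Hz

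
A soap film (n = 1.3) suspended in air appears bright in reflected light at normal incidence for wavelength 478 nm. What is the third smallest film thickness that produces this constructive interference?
2nt = (m − ½)λ with m = 3 → t = (m − ½)λ/(2n) = 459.6 nm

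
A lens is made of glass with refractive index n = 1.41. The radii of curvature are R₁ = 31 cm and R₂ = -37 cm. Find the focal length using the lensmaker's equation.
1/f = (n − 1)(1/R₁ − 1/R₂) → f = 41.14 cm (converging lens)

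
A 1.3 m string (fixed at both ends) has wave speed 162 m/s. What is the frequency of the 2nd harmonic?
fₙ = nv/(2L) = 124.6 Hz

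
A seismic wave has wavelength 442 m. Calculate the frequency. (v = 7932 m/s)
f = v/λ = 17.95 Hz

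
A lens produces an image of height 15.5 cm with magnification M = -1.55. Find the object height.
ho = |hi|/|M| = 10 cm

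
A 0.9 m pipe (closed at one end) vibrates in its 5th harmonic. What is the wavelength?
λₙ = 4L/n = 0.72 m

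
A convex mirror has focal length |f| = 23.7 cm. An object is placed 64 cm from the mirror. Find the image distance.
f = −23.7 cm (convex); 1/di = 1/f − 1/do → di = -17.3 cm (virtual image, behind mirror)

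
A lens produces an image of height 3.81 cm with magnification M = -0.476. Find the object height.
ho = |hi|/|M| = 8.004 cm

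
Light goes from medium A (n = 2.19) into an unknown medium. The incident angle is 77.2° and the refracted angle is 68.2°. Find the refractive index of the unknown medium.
n₂ = n₁·sin θ₁ / sin θ₂ = 2.3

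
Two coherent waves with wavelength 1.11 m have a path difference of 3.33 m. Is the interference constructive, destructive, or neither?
constructive — path difference = 3λ, a whole number of wavelengths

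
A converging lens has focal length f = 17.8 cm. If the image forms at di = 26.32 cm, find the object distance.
1/do = 1/f − 1/di → do = 54.99 cm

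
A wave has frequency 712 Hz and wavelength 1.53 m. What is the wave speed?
v = fλ = 1089 m/s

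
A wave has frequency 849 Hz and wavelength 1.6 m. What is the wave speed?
v = fλ = 1358 m/s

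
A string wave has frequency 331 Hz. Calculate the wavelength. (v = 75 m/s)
λ = v/f = 0.2266 m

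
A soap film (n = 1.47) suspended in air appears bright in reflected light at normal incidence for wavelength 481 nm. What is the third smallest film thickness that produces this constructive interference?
2nt = (m − ½)λ with m = 3 → t = (m − ½)λ/(2n) = 409 nm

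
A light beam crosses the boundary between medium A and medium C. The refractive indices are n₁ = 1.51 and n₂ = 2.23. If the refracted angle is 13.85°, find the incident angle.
sin θ₁ = (n₂/n₁)·sin θ₂ → θ₁ = 20.7°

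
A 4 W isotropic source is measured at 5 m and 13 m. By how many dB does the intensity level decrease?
Δβ = 20·log₁₀(r₂/r₁) = 8.299 dB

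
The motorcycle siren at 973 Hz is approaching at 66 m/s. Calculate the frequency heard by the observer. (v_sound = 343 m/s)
f_obs = f·v/(v − v_s) = 1205 Hz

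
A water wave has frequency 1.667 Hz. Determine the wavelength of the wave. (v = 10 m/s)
λ = v/f = 5.999 m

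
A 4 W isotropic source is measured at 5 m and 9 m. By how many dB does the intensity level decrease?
Δβ = 20·log₁₀(r₂/r₁) = 5.105 dB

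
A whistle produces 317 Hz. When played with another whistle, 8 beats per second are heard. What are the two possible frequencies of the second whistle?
f₂ = 317 ± 8 Hz → 325 Hz or 309 Hz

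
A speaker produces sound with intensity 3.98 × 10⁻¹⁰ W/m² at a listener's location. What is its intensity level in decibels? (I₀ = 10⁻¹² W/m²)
β = 10·log₁₀(I/I₀) = 26 dB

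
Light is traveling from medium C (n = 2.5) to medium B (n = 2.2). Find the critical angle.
θc = arcsin(n₂/n₁) = 61.64°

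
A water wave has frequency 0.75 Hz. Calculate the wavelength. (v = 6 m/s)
λ = v/f = 8 m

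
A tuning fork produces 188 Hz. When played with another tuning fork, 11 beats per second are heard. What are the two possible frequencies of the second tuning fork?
f₂ = 188 ± 11 Hz → 199 Hz or 177 Hz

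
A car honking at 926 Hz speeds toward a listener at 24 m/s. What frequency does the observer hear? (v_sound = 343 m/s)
f_obs = f·v/(v − v_s) = 995.7 Hz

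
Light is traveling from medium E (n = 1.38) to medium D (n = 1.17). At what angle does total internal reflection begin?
θc = arcsin(n₂/n₁) = 57.98°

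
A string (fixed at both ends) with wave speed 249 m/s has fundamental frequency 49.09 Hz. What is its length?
L = v/(2f₁) = 2.536 m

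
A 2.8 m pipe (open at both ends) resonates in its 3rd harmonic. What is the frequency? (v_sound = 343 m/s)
fₙ = nv/(2L) = 183.8 Hz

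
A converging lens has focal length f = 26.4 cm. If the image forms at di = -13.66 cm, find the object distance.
1/do = 1/f − 1/di → do = 9.002 cm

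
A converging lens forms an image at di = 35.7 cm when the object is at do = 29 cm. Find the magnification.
M = −di/do = -1.231 (inverted image)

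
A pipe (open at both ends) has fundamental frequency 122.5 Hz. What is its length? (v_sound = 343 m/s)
L = v/(2f₁) = 1.4 m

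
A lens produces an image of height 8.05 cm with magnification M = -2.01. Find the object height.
ho = |hi|/|M| = 4.005 cm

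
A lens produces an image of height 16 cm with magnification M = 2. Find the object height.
ho = |hi|/|M| = 8 cm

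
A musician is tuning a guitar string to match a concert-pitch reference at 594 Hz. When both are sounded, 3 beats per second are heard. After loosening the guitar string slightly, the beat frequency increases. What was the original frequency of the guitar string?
591 Hz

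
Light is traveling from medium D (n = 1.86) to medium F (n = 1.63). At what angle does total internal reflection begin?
θc = arcsin(n₂/n₁) = 61.2°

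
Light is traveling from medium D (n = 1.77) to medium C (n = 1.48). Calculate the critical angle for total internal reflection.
θc = arcsin(n₂/n₁) = 56.74°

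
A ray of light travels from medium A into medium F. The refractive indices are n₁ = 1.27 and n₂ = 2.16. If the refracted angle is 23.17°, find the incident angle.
sin θ₁ = (n₂/n₁)·sin θ₂ → θ₁ = 42°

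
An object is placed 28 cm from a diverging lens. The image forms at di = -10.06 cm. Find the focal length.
1/f = 1/do + 1/di → f = -15.7 cm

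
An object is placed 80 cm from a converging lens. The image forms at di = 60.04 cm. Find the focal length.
1/f = 1/do + 1/di → f = 34.3 cm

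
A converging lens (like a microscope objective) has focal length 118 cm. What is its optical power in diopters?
P = 1/f = 0.8475 D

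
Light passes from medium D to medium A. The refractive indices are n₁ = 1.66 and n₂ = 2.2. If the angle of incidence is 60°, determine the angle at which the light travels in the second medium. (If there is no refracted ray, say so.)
sin θ₂ = (n₁/n₂)·sin θ₁ = 0.6535 → θ₂ = 40.8°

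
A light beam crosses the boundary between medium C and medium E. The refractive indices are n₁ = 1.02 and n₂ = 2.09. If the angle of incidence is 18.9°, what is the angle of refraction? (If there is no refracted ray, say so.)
sin θ₂ = (n₁/n₂)·sin θ₁ = 0.1581 → θ₂ = 9.096°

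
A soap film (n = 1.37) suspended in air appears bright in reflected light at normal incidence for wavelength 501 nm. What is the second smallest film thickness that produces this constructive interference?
2nt = (m − ½)λ with m = 2 → t = (m − ½)λ/(2n) = 274.3 nm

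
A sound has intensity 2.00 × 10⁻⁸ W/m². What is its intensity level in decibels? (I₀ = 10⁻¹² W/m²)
β = 10·log₁₀(I/I₀) = 43.01 dB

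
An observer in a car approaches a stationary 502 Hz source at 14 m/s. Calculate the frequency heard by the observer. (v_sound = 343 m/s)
f_obs = f·(v + v_o)/v = 522.5 Hz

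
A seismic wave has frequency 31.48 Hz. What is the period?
T = 1/f = 0.03177 s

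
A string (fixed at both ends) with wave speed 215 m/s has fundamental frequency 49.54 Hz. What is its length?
L = v/(2f₁) = 2.17 m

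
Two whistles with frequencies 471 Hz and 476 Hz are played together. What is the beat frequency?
5 Hz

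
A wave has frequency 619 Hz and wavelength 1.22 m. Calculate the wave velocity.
v = fλ = 755.2 m/s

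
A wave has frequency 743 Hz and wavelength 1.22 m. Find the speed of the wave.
v = fλ = 906.5 m/s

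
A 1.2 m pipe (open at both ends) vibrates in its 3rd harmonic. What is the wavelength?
λₙ = 2L/n = 0.8 m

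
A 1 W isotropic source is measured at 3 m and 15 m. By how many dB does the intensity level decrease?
Δβ = 20·log₁₀(r₂/r₁) = 13.98 dB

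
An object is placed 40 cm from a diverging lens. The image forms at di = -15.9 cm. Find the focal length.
1/f = 1/do + 1/di → f = -26.39 cm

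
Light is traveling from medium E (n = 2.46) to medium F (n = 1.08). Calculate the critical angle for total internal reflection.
θc = arcsin(n₂/n₁) = 26.04°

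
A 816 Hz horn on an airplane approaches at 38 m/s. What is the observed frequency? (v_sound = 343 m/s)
f_obs = f·v/(v − v_s) = 917.7 Hz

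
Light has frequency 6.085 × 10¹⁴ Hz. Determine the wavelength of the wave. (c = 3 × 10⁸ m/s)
λ = c/f = 493 nm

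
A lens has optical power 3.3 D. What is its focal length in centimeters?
f = 1/P = 30.3 cm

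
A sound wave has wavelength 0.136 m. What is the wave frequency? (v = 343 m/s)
f = v/λ = 2522 Hz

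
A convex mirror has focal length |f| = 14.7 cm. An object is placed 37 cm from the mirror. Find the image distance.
f = −14.7 cm (convex); 1/di = 1/f − 1/do → di = -10.52 cm (virtual image, behind mirror)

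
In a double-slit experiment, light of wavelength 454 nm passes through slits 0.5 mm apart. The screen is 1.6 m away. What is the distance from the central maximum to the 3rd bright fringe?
y = mλL/d = 4.358 mm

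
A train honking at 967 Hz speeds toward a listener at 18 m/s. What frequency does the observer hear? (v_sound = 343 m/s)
f_obs = f·v/(v − v_s) = 1021 Hz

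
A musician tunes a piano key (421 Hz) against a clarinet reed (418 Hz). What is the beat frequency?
3 Hz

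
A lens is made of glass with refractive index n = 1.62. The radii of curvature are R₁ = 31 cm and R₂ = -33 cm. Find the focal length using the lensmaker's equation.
1/f = (n − 1)(1/R₁ − 1/R₂) → f = 25.78 cm (converging lens)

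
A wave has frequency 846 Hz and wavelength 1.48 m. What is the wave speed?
v = fλ = 1252 m/s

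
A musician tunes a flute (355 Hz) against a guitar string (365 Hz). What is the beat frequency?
10 Hz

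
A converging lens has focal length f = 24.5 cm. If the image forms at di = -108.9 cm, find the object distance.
1/do = 1/f − 1/di → do = 20 cm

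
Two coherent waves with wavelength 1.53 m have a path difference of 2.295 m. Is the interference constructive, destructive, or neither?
destructive — path difference = 1.5λ, an odd multiple of λ/2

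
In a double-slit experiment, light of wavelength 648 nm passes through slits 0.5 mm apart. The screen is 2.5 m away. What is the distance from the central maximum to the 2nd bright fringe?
y = mλL/d = 6.48 mm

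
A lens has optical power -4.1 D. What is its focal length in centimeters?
f = 1/P = -24.39 cm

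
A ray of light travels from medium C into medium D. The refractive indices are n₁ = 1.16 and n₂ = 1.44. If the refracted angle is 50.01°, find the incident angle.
sin θ₁ = (n₂/n₁)·sin θ₂ → θ₁ = 72.01°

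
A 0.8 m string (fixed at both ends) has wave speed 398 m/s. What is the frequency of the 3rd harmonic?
fₙ = nv/(2L) = 746.2 Hz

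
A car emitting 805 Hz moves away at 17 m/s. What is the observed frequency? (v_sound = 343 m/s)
f_obs = f·v/(v + v_s) = 767 Hz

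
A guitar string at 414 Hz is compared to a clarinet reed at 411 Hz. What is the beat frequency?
3 Hz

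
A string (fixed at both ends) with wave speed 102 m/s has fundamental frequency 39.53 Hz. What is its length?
L = v/(2f₁) = 1.29 m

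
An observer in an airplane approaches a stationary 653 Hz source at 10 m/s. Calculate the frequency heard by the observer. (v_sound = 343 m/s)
f_obs = f·(v + v_o)/v = 672 Hz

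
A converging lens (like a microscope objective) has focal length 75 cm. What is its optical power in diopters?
P = 1/f = 1.333 D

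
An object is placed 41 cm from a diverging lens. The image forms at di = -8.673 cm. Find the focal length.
1/f = 1/do + 1/di → f = -11 cm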